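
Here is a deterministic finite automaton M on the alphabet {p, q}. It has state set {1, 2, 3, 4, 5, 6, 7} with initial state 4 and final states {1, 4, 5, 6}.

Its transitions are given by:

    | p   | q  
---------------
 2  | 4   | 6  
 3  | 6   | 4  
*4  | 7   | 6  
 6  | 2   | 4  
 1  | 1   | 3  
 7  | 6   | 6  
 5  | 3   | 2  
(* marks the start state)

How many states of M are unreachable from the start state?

3

BFS from 4 reaches {2, 4, 6, 7}; the 3 state(s) 1, 3, 5 are never visited.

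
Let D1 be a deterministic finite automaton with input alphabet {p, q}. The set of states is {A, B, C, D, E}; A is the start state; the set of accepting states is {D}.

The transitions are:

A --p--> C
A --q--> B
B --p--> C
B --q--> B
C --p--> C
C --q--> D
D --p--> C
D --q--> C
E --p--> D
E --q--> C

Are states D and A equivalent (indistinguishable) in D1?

No

States {E} cannot be reached from the start state, so discard them.
P0 = {D} | {A,B,C}.
On input q, block {A,B,C} splits into {A,B} and {C}.
No further refinement is possible. Final partition (3 blocks): {D} | {A,B} | {C}.
D and A end up in different blocks, so they are distinguishable. For instance, the string 'ε' is accepted from only D.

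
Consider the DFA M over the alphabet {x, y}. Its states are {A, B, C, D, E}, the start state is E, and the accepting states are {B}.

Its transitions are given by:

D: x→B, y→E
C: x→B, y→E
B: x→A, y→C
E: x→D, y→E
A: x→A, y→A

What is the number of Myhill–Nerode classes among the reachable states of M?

Every state is reachable, so we keep all 5.
Start with accepting vs non-accepting: {B} | {A,C,D,E}.
Split {A,C,D,E} by δ(·,x) → {A,E} and {C,D}.
Split {A,E} by δ(·,x) → {A} and {E}.
No further refinement is possible. Final partition (4 blocks): {B} | {A} | {C,D} | {E}.

4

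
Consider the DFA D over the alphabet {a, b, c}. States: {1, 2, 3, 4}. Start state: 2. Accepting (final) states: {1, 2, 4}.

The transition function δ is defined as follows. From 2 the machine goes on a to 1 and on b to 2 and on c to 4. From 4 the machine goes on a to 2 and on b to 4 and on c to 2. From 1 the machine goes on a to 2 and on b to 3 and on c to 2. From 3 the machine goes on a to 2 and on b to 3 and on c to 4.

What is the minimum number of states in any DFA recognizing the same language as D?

4

All states are reachable from the start state.
P0 = {1,2,4} | {3}.
On input b, block {1,2,4} splits into {2,4} and {1}.
On input a, block {2,4} splits into {2} and {4}.
The partition is now stable with 4 blocks: {2} | {3} | {1} | {4}.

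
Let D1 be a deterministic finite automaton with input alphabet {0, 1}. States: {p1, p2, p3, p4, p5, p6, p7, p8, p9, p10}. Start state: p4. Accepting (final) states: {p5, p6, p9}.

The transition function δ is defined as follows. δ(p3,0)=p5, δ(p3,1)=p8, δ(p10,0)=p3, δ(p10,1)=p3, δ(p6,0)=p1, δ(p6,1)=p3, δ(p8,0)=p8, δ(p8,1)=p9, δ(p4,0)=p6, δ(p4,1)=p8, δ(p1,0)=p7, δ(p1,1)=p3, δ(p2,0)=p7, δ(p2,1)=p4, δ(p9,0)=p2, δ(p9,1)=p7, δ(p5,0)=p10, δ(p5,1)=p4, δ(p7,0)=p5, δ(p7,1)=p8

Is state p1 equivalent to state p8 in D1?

P0 = {p5,p6,p9} | {p1,p2,p3,p4,p7,p8,p10}.
On input 0, block {p1,p2,p3,p4,p7,p8,p10} splits into {p1,p2,p8,p10} and {p3,p4,p7}.
On input 0, block {p1,p2,p8,p10} splits into {p1,p2,p10} and {p8}.
Stable partition: {p5,p6,p9} | {p1,p2,p10} | {p3,p4,p7} | {p8} — 4 equivalence classes.
p1 and p8 end up in different blocks, so they are distinguishable. For instance, the string '1' is accepted from only p8.

No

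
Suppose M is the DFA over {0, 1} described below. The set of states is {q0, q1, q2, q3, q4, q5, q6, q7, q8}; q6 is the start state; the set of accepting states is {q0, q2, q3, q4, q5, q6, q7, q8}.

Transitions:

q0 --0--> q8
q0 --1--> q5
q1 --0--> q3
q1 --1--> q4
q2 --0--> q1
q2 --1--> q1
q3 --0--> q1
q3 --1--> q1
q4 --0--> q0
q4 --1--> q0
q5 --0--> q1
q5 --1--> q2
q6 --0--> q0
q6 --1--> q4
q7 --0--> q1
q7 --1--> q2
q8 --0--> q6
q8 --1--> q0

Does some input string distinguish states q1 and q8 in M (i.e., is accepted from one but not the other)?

States {q7} cannot be reached from the start state, so discard them.
Initial partition by acceptance: {q0,q2,q3,q4,q5,q6,q8} | {q1}.
On input 0, block {q0,q2,q3,q4,q5,q6,q8} splits into {q0,q4,q6,q8} and {q2,q3,q5}.
Split {q0,q4,q6,q8} by δ(·,1) → {q4,q6,q8} and {q0}.
Refine {q4,q6,q8} on symbol 0: members go to different blocks, giving {q4,q6} and {q8}.
On input 1, block {q4,q6} splits into {q4} and {q6}.
On input 1, block {q2,q3,q5} splits into {q2,q3} and {q5}.
Stable partition: {q4} | {q1} | {q2,q3} | {q0} | {q8} | {q6} | {q5} — 7 equivalence classes.
q1 and q8 end up in different blocks, so they are distinguishable. For instance, the string 'ε' is accepted from only q8.

Yes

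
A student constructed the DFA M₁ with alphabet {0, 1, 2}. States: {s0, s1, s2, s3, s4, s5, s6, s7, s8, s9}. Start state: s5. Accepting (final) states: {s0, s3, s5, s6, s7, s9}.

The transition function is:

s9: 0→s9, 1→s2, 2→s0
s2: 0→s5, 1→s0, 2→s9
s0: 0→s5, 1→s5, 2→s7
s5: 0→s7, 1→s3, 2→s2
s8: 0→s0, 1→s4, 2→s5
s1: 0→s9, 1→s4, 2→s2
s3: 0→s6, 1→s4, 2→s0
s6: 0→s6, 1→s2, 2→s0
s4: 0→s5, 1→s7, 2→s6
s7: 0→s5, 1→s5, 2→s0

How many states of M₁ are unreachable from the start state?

2

No path from s5 leads to s1, s8; the other 8 states are all reachable.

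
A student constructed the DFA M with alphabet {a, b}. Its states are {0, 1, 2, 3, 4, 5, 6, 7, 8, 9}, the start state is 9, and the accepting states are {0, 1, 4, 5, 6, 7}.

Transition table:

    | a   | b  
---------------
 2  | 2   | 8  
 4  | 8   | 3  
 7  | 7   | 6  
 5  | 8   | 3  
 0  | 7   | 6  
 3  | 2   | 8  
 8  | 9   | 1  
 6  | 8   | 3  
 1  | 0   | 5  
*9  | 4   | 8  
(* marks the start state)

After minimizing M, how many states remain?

Initial partition by acceptance: {0,1,4,5,6,7} | {2,3,8,9}.
On input a, block {0,1,4,5,6,7} splits into {0,1,7} and {4,5,6}.
Split {2,3,8,9} by δ(·,a) → {2,3,8} and {9}.
On input a, block {2,3,8} splits into {2,3} and {8}.
Stable partition: {0,1,7} | {2,3} | {4,5,6} | {9} | {8} — 5 equivalence classes.

5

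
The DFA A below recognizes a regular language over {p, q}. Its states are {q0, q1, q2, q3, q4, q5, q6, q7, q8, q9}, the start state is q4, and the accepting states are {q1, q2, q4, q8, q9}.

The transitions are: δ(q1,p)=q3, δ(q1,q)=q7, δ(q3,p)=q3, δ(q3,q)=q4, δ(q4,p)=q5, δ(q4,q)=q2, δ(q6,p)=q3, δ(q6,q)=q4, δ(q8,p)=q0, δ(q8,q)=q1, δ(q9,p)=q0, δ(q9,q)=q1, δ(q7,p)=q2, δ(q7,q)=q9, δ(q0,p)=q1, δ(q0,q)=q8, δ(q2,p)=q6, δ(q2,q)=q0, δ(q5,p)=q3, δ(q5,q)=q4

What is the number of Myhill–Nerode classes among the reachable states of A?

5

Start with accepting vs non-accepting: {q1,q2,q4,q8,q9} | {q0,q3,q5,q6,q7}.
Refine {q1,q2,q4,q8,q9} on symbol q: members go to different blocks, giving {q4,q8,q9} and {q1,q2}.
On input p, block {q0,q3,q5,q6,q7} splits into {q3,q5,q6} and {q0,q7}.
Split {q4,q8,q9} by δ(·,p) → {q8,q9} and {q4}.
No further refinement is possible. Final partition (5 blocks): {q8,q9} | {q3,q5,q6} | {q1,q2} | {q0,q7} | {q4}.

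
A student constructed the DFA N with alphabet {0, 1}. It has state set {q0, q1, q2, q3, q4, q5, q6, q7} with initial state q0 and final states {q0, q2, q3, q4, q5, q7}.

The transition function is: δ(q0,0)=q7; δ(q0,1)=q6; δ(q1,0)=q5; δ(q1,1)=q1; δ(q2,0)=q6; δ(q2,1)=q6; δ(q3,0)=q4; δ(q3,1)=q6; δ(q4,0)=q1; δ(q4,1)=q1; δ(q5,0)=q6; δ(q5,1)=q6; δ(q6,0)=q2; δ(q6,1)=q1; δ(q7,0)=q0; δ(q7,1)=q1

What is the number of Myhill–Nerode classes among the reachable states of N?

States {q3,q4} cannot be reached from the start state, so discard them.
Start with accepting vs non-accepting: {q0,q2,q5,q7} | {q1,q6}.
Split {q0,q2,q5,q7} by δ(·,0) → {q0,q7} and {q2,q5}.
The partition is now stable with 3 blocks: {q0,q7} | {q1,q6} | {q2,q5}.

3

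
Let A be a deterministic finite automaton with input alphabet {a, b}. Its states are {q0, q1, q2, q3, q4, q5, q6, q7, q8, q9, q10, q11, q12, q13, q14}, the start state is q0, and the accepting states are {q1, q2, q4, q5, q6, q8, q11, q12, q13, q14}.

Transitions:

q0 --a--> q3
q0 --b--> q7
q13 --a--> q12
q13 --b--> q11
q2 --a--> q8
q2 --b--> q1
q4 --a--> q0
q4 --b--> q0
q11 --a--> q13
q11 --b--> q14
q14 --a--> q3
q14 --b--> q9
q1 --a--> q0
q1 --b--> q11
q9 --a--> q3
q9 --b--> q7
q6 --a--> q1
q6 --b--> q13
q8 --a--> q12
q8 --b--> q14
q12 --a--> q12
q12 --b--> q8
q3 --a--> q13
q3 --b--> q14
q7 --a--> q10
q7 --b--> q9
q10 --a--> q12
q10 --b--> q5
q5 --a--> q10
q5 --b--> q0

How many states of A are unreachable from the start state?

4

No path from q0 leads to q1, q2, q4, q6; the other 11 states are all reachable.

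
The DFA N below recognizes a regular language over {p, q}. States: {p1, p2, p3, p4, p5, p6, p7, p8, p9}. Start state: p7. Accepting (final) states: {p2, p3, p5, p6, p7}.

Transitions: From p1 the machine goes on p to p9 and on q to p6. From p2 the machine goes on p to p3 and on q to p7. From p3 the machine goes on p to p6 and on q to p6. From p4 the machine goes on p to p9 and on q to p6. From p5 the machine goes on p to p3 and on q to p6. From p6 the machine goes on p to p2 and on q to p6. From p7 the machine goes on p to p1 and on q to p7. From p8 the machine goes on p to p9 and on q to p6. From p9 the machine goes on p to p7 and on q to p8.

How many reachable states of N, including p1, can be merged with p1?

2

First remove the unreachable states {p4,p5}; 7 states remain.
Start with accepting vs non-accepting: {p2,p3,p6,p7} | {p1,p8,p9}.
On input p, block {p2,p3,p6,p7} splits into {p2,p3,p6} and {p7}.
Split {p2,p3,p6} by δ(·,q) → {p3,p6} and {p2}.
Split {p3,p6} by δ(·,p) → {p3} and {p6}.
Split {p1,p8,p9} by δ(·,p) → {p1,p8} and {p9}.
Stable partition: {p3} | {p1,p8} | {p7} | {p2} | {p6} | {p9} — 6 equivalence classes.
State p1 belongs to the block {p1,p8}, which has 2 states.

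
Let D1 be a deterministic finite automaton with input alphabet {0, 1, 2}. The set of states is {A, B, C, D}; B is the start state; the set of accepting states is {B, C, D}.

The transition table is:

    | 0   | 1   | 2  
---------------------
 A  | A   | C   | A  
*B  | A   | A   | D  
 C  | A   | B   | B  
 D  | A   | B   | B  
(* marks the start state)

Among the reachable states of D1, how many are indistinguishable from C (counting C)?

2

Initial partition by acceptance: {B,C,D} | {A}.
Split {B,C,D} by δ(·,1) → {C,D} and {B}.
No further refinement is possible. Final partition (3 blocks): {C,D} | {A} | {B}.
The equivalence class containing C is {C,D}, of size 2.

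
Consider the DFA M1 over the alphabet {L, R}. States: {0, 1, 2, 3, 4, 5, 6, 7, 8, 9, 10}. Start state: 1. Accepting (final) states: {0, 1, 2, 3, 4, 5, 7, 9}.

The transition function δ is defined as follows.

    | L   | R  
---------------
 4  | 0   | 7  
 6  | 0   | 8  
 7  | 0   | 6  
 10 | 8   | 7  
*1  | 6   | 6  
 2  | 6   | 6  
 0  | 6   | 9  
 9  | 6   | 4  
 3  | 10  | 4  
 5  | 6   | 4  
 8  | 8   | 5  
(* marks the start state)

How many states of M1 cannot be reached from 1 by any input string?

Starting at 1 and following transitions, the reachable set is {0, 1, 4, 5, 6, 7, 8, 9}. That leaves 2, 3, 10 unreachable — 3 in total.

3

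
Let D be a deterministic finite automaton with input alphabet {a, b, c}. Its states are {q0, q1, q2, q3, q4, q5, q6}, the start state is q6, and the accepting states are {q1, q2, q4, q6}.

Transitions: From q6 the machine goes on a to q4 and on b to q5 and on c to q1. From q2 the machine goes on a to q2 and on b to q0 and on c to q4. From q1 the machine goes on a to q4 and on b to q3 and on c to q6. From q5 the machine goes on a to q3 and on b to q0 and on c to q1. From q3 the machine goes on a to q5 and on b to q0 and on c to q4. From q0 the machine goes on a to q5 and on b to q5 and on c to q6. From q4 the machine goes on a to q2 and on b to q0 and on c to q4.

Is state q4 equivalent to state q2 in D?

Every state is reachable, so we keep all 7.
Initial partition by acceptance: {q1,q2,q4,q6} | {q0,q3,q5}.
Stable partition: {q1,q2,q4,q6} | {q0,q3,q5} — 2 equivalence classes.
q4 and q2 lie in the same block of the stable partition, so they are equivalent — no string distinguishes them.

Yes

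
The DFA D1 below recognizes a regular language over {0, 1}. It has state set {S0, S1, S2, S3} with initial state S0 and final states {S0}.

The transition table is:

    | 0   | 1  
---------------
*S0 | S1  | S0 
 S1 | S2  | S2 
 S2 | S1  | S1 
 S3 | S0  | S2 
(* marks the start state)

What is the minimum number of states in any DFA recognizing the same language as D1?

First remove the unreachable states {S3}; 3 states remain.
Initial partition by acceptance: {S0} | {S1,S2}.
The partition is now stable with 2 blocks: {S0} | {S1,S2}.

2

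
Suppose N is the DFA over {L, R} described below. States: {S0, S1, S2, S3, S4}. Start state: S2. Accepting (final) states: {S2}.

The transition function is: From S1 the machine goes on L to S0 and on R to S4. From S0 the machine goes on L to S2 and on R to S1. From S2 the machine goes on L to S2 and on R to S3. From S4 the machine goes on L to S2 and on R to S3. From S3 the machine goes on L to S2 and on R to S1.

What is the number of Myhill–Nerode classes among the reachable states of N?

4

All states are reachable from the start state.
Initial partition by acceptance: {S2} | {S0,S1,S3,S4}.
On input L, block {S0,S1,S3,S4} splits into {S0,S3,S4} and {S1}.
On input R, block {S0,S3,S4} splits into {S0,S3} and {S4}.
The partition is now stable with 4 blocks: {S2} | {S0,S3} | {S1} | {S4}.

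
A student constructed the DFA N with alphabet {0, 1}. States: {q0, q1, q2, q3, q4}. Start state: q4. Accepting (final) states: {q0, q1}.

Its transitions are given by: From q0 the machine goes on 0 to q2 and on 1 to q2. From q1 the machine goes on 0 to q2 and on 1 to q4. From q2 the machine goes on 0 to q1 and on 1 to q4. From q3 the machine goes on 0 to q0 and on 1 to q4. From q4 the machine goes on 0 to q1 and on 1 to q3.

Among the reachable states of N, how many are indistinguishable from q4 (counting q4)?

Initial partition by acceptance: {q0,q1} | {q2,q3,q4}.
No further refinement is possible. Final partition (2 blocks): {q0,q1} | {q2,q3,q4}.
The equivalence class containing q4 is {q2,q3,q4}, of size 3.

3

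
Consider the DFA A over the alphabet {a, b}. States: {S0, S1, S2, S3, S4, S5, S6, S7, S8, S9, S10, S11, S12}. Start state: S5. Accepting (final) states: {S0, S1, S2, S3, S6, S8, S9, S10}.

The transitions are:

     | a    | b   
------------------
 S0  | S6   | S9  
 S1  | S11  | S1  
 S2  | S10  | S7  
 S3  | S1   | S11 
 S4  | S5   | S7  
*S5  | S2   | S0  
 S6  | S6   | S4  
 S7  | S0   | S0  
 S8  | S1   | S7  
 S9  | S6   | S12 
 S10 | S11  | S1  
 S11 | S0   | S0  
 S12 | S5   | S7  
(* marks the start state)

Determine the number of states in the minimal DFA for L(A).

Reachable states from the start: {S0,S1,S2,S4,S5,S6,S7,S9,S10,S11,S12}. Unreachable: {S3,S8} — drop them.
Initial partition by acceptance: {S0,S1,S2,S6,S9,S10} | {S4,S5,S7,S11,S12}.
Split {S0,S1,S2,S6,S9,S10} by δ(·,a) → {S0,S2,S6,S9} and {S1,S10}.
Refine {S0,S2,S6,S9} on symbol a: members go to different blocks, giving {S0,S6,S9} and {S2}.
On input b, block {S0,S6,S9} splits into {S6,S9} and {S0}.
Split {S4,S5,S7,S11,S12} by δ(·,a) → {S4,S12} and {S7,S11} and {S5}.
Stable partition: {S6,S9} | {S4,S12} | {S1,S10} | {S2} | {S0} | {S7,S11} | {S5} — 7 equivalence classes.

7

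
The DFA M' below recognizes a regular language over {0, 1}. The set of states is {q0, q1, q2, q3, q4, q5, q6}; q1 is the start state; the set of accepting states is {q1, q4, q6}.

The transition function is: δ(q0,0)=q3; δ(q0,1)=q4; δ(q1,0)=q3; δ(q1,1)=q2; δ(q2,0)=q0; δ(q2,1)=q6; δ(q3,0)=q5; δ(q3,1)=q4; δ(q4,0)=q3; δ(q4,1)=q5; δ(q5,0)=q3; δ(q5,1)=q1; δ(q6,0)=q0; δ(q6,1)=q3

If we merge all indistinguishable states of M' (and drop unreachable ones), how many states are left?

2

Every state is reachable, so we keep all 7.
P0 = {q1,q4,q6} | {q0,q2,q3,q5}.
No further refinement is possible. Final partition (2 blocks): {q1,q4,q6} | {q0,q2,q3,q5}.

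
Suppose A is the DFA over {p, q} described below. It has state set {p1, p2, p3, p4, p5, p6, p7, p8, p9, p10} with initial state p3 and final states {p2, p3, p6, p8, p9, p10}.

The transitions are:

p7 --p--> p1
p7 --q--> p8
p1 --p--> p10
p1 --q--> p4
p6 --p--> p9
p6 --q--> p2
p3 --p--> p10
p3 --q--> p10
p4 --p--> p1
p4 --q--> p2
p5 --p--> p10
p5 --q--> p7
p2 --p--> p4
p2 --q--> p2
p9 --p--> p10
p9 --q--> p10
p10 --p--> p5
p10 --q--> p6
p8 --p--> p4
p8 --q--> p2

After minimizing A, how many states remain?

6

All states are reachable from the start state.
P0 = {p2,p3,p6,p8,p9,p10} | {p1,p4,p5,p7}.
Split {p2,p3,p6,p8,p9,p10} by δ(·,p) → {p2,p8,p10} and {p3,p6,p9}.
Refine {p2,p8,p10} on symbol q: members go to different blocks, giving {p2,p8} and {p10}.
On input p, block {p1,p4,p5,p7} splits into {p1,p5} and {p4,p7}.
Refine {p3,p6,p9} on symbol p: members go to different blocks, giving {p3,p9} and {p6}.
No further refinement is possible. Final partition (6 blocks): {p2,p8} | {p1,p5} | {p3,p9} | {p10} | {p4,p7} | {p6}.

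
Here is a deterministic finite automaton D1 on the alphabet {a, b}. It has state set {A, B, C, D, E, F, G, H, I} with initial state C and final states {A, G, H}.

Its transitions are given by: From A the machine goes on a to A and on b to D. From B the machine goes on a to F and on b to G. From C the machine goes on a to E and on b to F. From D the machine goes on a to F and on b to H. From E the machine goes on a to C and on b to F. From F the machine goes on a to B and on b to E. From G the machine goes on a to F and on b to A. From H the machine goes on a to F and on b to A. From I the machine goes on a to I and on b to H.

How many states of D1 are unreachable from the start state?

1

BFS from C reaches {A, B, C, D, E, F, G, H}; the 1 state(s) I are never visited.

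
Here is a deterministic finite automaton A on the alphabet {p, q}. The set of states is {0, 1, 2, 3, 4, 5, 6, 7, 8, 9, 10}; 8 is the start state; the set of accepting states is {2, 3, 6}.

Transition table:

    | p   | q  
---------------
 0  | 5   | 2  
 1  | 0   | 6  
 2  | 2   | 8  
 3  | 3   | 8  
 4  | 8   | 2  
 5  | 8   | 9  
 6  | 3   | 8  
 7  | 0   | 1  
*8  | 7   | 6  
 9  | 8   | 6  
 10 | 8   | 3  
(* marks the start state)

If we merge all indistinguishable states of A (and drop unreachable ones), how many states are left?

4

Reachable states from the start: {0,1,2,3,5,6,7,8,9}. Unreachable: {4,10} — drop them.
Start with accepting vs non-accepting: {2,3,6} | {0,1,5,7,8,9}.
Refine {0,1,5,7,8,9} on symbol q: members go to different blocks, giving {0,1,8,9} and {5,7}.
On input p, block {0,1,8,9} splits into {0,8} and {1,9}.
No further refinement is possible. Final partition (4 blocks): {2,3,6} | {0,8} | {5,7} | {1,9}.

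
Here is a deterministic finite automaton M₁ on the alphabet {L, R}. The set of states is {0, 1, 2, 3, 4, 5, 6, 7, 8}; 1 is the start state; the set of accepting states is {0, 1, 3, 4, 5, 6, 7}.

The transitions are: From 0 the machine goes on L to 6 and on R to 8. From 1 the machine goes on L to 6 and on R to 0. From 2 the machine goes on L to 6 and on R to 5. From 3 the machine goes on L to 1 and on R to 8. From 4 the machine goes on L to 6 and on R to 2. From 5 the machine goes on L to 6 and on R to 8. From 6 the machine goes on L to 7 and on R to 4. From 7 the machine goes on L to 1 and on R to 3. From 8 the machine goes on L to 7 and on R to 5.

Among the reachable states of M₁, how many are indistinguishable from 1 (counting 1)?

All states are reachable from the start state.
P0 = {0,1,3,4,5,6,7} | {2,8}.
On input R, block {0,1,3,4,5,6,7} splits into {0,3,4,5} and {1,6,7}.
The partition is now stable with 3 blocks: {0,3,4,5} | {2,8} | {1,6,7}.
The equivalence class containing 1 is {1,6,7}, of size 3.

3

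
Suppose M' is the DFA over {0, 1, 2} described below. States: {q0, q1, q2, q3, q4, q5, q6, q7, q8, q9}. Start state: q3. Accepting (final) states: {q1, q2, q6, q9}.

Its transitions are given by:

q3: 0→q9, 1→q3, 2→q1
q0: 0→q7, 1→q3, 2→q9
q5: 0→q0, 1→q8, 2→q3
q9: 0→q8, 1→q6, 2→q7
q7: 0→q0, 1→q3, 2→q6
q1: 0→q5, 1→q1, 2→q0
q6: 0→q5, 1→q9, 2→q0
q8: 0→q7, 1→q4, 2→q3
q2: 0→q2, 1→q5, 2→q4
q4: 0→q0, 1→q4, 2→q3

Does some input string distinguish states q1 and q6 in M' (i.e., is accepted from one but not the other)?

First remove the unreachable states {q2}; 9 states remain.
Initial partition by acceptance: {q1,q6,q9} | {q0,q3,q4,q5,q7,q8}.
Refine {q0,q3,q4,q5,q7,q8} on symbol 0: members go to different blocks, giving {q0,q4,q5,q7,q8} and {q3}.
Split {q0,q4,q5,q7,q8} by δ(·,1) → {q4,q5,q8} and {q0,q7}.
The partition is now stable with 4 blocks: {q1,q6,q9} | {q4,q5,q8} | {q3} | {q0,q7}.
q1 and q6 lie in the same block of the stable partition, so they are equivalent — no string distinguishes them.

No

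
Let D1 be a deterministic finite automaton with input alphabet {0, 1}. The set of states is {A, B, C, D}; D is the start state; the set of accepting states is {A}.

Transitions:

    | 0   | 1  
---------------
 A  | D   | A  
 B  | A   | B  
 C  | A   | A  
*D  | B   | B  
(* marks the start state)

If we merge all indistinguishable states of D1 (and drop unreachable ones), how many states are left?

First remove the unreachable states {C}; 3 states remain.
P0 = {A} | {B,D}.
On input 0, block {B,D} splits into {B} and {D}.
Stable partition: {A} | {B} | {D} — 3 equivalence classes.

3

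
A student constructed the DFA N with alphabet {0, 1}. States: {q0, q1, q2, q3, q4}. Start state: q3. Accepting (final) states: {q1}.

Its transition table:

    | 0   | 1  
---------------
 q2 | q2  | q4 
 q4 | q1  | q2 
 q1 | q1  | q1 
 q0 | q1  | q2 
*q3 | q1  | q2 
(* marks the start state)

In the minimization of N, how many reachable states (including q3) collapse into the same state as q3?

First remove the unreachable states {q0}; 4 states remain.
Initial partition by acceptance: {q1} | {q2,q3,q4}.
Refine {q2,q3,q4} on symbol 0: members go to different blocks, giving {q3,q4} and {q2}.
No further refinement is possible. Final partition (3 blocks): {q1} | {q3,q4} | {q2}.
The equivalence class containing q3 is {q3,q4}, of size 2.

2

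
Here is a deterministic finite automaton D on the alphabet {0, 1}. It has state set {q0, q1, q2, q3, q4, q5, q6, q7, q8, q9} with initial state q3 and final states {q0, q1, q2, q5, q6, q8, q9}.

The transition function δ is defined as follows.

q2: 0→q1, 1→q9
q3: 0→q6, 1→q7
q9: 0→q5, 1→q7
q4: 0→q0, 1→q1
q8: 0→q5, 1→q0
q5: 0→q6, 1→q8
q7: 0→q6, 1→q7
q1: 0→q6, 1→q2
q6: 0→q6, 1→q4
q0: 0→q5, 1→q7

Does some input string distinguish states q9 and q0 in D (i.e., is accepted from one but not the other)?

Every state is reachable, so we keep all 10.
P0 = {q0,q1,q2,q5,q6,q8,q9} | {q3,q4,q7}.
Refine {q0,q1,q2,q5,q6,q8,q9} on symbol 1: members go to different blocks, giving {q1,q2,q5,q8} and {q0,q6,q9}.
On input 0, block {q1,q2,q5,q8} splits into {q1,q5} and {q2,q8}.
Refine {q3,q4,q7} on symbol 1: members go to different blocks, giving {q3,q7} and {q4}.
Refine {q0,q6,q9} on symbol 0: members go to different blocks, giving {q0,q9} and {q6}.
No further refinement is possible. Final partition (6 blocks): {q1,q5} | {q3,q7} | {q0,q9} | {q2,q8} | {q4} | {q6}.
q9 and q0 lie in the same block of the stable partition, so they are equivalent — no string distinguishes them.

No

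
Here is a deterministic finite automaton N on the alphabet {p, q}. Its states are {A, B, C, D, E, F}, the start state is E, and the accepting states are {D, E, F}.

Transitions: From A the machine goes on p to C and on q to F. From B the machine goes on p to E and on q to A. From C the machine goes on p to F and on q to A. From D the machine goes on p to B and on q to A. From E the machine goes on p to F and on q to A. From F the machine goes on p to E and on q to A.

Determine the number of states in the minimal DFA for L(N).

3

Reachable states from the start: {A,C,E,F}. Unreachable: {B,D} — drop them.
Start with accepting vs non-accepting: {E,F} | {A,C}.
On input p, block {A,C} splits into {A} and {C}.
Stable partition: {E,F} | {A} | {C} — 3 equivalence classes.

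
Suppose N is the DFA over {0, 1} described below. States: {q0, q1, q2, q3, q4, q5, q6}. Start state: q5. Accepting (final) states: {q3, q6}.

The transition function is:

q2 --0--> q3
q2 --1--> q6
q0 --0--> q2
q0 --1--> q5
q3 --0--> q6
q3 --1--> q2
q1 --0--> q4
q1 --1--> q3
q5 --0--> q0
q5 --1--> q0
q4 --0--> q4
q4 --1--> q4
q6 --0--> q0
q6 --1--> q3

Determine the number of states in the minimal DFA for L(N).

First remove the unreachable states {q1,q4}; 5 states remain.
P0 = {q3,q6} | {q0,q2,q5}.
Refine {q3,q6} on symbol 0: members go to different blocks, giving {q3} and {q6}.
On input 0, block {q0,q2,q5} splits into {q0,q5} and {q2}.
Refine {q0,q5} on symbol 0: members go to different blocks, giving {q0} and {q5}.
No further refinement is possible. Final partition (5 blocks): {q3} | {q0} | {q6} | {q2} | {q5}.

5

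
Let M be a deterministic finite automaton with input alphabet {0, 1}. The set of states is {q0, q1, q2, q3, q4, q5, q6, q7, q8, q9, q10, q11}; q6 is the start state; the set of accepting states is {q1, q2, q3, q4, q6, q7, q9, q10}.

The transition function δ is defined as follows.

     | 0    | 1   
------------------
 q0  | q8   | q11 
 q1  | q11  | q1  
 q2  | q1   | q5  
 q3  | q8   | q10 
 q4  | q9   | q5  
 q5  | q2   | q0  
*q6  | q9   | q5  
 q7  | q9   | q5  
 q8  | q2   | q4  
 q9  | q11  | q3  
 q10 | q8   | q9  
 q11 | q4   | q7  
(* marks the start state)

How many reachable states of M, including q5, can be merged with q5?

1

Initial partition by acceptance: {q1,q2,q3,q4,q6,q7,q9,q10} | {q0,q5,q8,q11}.
On input 0, block {q1,q2,q3,q4,q6,q7,q9,q10} splits into {q1,q3,q9,q10} and {q2,q4,q6,q7}.
On input 0, block {q0,q5,q8,q11} splits into {q5,q8,q11} and {q0}.
Split {q5,q8,q11} by δ(·,1) → {q8,q11} and {q5}.
No further refinement is possible. Final partition (5 blocks): {q1,q3,q9,q10} | {q8,q11} | {q2,q4,q6,q7} | {q0} | {q5}.
The equivalence class containing q5 is {q5}, of size 1.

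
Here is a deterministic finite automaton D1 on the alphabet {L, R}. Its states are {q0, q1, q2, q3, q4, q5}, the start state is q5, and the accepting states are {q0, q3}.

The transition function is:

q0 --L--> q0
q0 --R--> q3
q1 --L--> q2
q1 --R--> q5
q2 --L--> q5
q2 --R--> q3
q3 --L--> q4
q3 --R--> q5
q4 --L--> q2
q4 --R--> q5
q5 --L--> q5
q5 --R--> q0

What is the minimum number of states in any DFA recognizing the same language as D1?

Reachable states from the start: {q0,q2,q3,q4,q5}. Unreachable: {q1} — drop them.
P0 = {q0,q3} | {q2,q4,q5}.
Refine {q0,q3} on symbol L: members go to different blocks, giving {q0} and {q3}.
Refine {q2,q4,q5} on symbol R: members go to different blocks, giving {q2} and {q4} and {q5}.
Stable partition: {q0} | {q2} | {q3} | {q4} | {q5} — 5 equivalence classes.

5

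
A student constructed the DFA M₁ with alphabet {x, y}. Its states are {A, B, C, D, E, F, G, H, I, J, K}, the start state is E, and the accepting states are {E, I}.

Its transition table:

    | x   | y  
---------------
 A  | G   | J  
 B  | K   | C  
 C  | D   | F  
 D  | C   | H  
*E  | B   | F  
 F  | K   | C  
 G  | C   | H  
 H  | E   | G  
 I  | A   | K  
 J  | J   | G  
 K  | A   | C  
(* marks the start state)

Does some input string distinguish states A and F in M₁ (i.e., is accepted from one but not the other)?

States {I} cannot be reached from the start state, so discard them.
Initial partition by acceptance: {E} | {A,B,C,D,F,G,H,J,K}.
Split {A,B,C,D,F,G,H,J,K} by δ(·,x) → {A,B,C,D,F,G,J,K} and {H}.
On input y, block {A,B,C,D,F,G,J,K} splits into {A,B,C,F,J,K} and {D,G}.
Split {A,B,C,F,J,K} by δ(·,x) → {B,F,J,K} and {A,C}.
Refine {B,F,J,K} on symbol x: members go to different blocks, giving {B,F,J} and {K}.
On input x, block {B,F,J} splits into {B,F} and {J}.
Refine {A,C} on symbol y: members go to different blocks, giving {A} and {C}.
Stable partition: {E} | {B,F} | {H} | {D,G} | {A} | {K} | {J} | {C} — 8 equivalence classes.
A and F end up in different blocks, so they are distinguishable. For instance, the string 'xyx' is accepted from only A.

Yes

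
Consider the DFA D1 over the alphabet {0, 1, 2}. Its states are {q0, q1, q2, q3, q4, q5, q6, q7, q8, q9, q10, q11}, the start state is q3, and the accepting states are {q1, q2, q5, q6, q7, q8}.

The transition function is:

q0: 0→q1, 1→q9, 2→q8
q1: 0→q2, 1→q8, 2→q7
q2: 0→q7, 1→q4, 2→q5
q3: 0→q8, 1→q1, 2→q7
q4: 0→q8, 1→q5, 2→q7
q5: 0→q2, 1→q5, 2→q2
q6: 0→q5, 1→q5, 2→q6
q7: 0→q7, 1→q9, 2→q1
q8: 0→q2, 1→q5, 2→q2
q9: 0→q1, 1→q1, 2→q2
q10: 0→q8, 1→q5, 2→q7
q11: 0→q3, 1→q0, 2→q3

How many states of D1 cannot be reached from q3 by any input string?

4

Starting at q3 and following transitions, the reachable set is {q1, q2, q3, q4, q5, q7, q8, q9}. That leaves q0, q6, q10, q11 unreachable — 4 in total.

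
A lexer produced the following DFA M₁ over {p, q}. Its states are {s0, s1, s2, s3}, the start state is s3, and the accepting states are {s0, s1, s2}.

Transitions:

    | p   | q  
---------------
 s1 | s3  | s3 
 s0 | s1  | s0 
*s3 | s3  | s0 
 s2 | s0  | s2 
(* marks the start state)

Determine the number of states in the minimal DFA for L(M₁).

First remove the unreachable states {s2}; 3 states remain.
P0 = {s0,s1} | {s3}.
Refine {s0,s1} on symbol p: members go to different blocks, giving {s0} and {s1}.
Stable partition: {s0} | {s3} | {s1} — 3 equivalence classes.

3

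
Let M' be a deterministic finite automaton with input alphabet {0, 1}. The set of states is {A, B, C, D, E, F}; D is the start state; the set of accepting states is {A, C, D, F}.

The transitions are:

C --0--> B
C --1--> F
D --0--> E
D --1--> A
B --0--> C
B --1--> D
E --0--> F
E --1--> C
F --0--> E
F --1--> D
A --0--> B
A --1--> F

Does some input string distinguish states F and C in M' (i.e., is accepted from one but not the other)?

No

Every state is reachable, so we keep all 6.
Start with accepting vs non-accepting: {A,C,D,F} | {B,E}.
The partition is now stable with 2 blocks: {A,C,D,F} | {B,E}.
F and C lie in the same block of the stable partition, so they are equivalent — no string distinguishes them.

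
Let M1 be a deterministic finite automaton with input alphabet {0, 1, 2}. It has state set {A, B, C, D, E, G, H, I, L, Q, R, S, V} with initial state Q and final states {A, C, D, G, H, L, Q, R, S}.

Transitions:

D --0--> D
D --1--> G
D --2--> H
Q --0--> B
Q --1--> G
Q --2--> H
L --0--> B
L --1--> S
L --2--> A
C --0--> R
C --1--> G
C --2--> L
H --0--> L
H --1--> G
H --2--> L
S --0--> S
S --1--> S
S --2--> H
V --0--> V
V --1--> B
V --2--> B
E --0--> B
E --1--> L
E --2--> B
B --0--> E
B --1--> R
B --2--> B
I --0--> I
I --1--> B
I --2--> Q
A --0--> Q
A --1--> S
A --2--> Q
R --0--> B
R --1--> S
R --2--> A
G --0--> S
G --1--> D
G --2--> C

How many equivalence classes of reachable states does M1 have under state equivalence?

Reachable states from the start: {A,B,C,D,E,G,H,L,Q,R,S}. Unreachable: {I,V} — drop them.
Start with accepting vs non-accepting: {A,C,D,G,H,L,Q,R,S} | {B,E}.
Refine {A,C,D,G,H,L,Q,R,S} on symbol 0: members go to different blocks, giving {A,C,D,G,H,S} and {L,Q,R}.
Refine {A,C,D,G,H,S} on symbol 0: members go to different blocks, giving {D,G,S} and {A,C,H}.
No further refinement is possible. Final partition (4 blocks): {D,G,S} | {B,E} | {L,Q,R} | {A,C,H}.

4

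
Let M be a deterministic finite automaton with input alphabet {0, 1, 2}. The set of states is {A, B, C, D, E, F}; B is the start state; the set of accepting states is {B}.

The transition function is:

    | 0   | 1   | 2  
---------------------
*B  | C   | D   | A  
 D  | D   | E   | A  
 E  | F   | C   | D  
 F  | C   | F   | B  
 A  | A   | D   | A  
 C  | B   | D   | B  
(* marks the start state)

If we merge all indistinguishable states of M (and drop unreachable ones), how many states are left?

6

All states are reachable from the start state.
Start with accepting vs non-accepting: {B} | {A,C,D,E,F}.
On input 0, block {A,C,D,E,F} splits into {A,D,E,F} and {C}.
Split {A,D,E,F} by δ(·,0) → {A,D,E} and {F}.
Refine {A,D,E} on symbol 0: members go to different blocks, giving {A,D} and {E}.
On input 1, block {A,D} splits into {A} and {D}.
Stable partition: {B} | {A} | {C} | {F} | {E} | {D} — 6 equivalence classes.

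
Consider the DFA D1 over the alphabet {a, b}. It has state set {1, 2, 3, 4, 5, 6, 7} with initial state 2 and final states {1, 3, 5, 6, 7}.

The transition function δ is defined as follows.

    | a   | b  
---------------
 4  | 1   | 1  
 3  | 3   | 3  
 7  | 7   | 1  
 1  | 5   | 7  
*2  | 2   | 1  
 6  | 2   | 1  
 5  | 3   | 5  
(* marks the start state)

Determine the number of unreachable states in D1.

Starting at 2 and following transitions, the reachable set is {1, 2, 3, 5, 7}. That leaves 4, 6 unreachable — 2 in total.

2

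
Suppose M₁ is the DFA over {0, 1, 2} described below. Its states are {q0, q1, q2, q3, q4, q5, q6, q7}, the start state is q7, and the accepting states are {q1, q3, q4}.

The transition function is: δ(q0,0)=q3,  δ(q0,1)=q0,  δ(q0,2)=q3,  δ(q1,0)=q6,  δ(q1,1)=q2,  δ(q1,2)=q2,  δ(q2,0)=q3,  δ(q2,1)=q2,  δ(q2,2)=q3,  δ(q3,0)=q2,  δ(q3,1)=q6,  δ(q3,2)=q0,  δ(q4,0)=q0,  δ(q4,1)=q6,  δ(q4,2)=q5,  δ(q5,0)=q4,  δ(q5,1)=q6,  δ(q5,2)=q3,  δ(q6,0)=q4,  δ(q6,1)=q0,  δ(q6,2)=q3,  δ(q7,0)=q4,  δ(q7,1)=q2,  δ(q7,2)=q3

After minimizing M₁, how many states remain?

Reachable states from the start: {q0,q2,q3,q4,q5,q6,q7}. Unreachable: {q1} — drop them.
Initial partition by acceptance: {q3,q4} | {q0,q2,q5,q6,q7}.
The partition is now stable with 2 blocks: {q3,q4} | {q0,q2,q5,q6,q7}.

2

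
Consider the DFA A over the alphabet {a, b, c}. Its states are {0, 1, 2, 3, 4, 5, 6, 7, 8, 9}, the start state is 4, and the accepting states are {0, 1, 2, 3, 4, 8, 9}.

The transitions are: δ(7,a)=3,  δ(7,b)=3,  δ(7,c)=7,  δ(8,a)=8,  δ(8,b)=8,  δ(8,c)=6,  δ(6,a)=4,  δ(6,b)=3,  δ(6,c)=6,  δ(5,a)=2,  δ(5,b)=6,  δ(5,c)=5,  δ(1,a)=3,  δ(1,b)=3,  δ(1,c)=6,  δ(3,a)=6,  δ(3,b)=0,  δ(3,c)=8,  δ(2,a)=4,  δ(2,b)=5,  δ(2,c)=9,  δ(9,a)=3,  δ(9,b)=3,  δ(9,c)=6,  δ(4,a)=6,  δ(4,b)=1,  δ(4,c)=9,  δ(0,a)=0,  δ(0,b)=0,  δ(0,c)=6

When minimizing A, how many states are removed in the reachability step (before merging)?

BFS from 4 reaches {0, 1, 3, 4, 6, 8, 9}; the 3 state(s) 2, 5, 7 are never visited.

3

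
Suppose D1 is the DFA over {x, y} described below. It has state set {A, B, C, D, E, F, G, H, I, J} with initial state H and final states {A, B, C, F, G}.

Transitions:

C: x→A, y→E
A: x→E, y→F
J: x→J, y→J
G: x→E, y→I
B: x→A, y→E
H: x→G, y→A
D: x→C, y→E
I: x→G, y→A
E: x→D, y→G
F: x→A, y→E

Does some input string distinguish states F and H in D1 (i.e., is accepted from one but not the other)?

States {B,J} cannot be reached from the start state, so discard them.
Initial partition by acceptance: {A,C,F,G} | {D,E,H,I}.
Refine {A,C,F,G} on symbol x: members go to different blocks, giving {A,G} and {C,F}.
Split {A,G} by δ(·,y) → {A} and {G}.
On input x, block {D,E,H,I} splits into {H,I} and {D} and {E}.
The partition is now stable with 6 blocks: {A} | {H,I} | {C,F} | {G} | {D} | {E}.
F and H end up in different blocks, so they are distinguishable. For instance, the string 'ε' is accepted from only F.

Yes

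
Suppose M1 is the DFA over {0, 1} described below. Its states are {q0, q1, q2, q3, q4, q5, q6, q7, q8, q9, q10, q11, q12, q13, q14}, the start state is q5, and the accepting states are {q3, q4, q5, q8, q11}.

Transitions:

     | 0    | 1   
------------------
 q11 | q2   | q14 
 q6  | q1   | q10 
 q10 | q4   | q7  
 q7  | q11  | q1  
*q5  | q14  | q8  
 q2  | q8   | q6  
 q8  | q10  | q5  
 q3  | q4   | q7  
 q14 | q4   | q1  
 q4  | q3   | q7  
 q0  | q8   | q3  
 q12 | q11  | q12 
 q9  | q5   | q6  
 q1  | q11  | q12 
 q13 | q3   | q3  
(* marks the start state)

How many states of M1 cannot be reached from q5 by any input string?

3

Starting at q5 and following transitions, the reachable set is {q1, q2, q3, q4, q5, q6, q7, q8, q10, q11, q12, q14}. That leaves q0, q9, q13 unreachable — 3 in total.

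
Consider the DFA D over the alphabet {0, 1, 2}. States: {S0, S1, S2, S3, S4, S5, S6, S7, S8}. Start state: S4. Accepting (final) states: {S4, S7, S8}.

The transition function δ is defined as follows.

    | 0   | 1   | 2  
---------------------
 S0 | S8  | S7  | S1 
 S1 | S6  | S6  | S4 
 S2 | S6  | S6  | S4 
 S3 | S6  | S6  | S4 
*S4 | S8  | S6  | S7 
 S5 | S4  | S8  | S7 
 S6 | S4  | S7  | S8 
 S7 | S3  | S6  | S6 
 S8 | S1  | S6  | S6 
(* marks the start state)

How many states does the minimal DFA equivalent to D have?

4

Reachable states from the start: {S1,S3,S4,S6,S7,S8}. Unreachable: {S0,S2,S5} — drop them.
Start with accepting vs non-accepting: {S4,S7,S8} | {S1,S3,S6}.
Refine {S4,S7,S8} on symbol 0: members go to different blocks, giving {S7,S8} and {S4}.
On input 0, block {S1,S3,S6} splits into {S1,S3} and {S6}.
Stable partition: {S7,S8} | {S1,S3} | {S4} | {S6} — 4 equivalence classes.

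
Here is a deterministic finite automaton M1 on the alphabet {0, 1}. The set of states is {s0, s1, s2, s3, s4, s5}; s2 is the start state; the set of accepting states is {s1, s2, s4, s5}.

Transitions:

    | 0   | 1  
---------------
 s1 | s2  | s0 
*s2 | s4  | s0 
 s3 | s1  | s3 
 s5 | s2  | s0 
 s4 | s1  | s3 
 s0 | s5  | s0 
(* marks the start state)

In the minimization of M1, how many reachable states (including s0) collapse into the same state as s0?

Start with accepting vs non-accepting: {s1,s2,s4,s5} | {s0,s3}.
The partition is now stable with 2 blocks: {s1,s2,s4,s5} | {s0,s3}.
State s0 belongs to the block {s0,s3}, which has 2 states.

2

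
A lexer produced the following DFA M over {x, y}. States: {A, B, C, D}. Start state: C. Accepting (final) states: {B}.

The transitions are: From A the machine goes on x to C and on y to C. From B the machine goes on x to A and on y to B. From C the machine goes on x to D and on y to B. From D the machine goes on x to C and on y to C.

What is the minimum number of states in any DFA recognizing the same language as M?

All states are reachable from the start state.
P0 = {B} | {A,C,D}.
On input y, block {A,C,D} splits into {A,D} and {C}.
Stable partition: {B} | {A,D} | {C} — 3 equivalence classes.

3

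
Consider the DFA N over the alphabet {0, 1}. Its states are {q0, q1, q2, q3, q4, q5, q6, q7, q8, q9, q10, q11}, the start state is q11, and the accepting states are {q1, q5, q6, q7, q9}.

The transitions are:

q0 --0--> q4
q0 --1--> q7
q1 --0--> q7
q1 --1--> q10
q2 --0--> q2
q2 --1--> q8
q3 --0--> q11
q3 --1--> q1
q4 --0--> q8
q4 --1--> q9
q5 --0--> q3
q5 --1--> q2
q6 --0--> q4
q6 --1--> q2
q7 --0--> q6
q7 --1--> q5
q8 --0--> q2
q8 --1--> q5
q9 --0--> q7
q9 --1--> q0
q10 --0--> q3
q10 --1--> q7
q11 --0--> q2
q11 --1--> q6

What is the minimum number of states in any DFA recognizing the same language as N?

Start with accepting vs non-accepting: {q1,q5,q6,q7,q9} | {q0,q2,q3,q4,q8,q10,q11}.
Refine {q1,q5,q6,q7,q9} on symbol 0: members go to different blocks, giving {q1,q7,q9} and {q5,q6}.
Refine {q1,q7,q9} on symbol 0: members go to different blocks, giving {q1,q9} and {q7}.
Refine {q0,q2,q3,q4,q8,q10,q11} on symbol 1: members go to different blocks, giving {q0,q10} and {q3,q4} and {q8,q11} and {q2}.
Stable partition: {q1,q9} | {q0,q10} | {q5,q6} | {q7} | {q3,q4} | {q8,q11} | {q2} — 7 equivalence classes.

7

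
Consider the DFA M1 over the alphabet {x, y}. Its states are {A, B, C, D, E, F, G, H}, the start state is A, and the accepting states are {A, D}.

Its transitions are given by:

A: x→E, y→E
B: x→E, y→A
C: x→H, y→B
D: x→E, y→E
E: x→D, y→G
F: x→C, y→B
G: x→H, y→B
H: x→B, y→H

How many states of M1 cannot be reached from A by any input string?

2

Starting at A and following transitions, the reachable set is {A, B, D, E, G, H}. That leaves C, F unreachable — 2 in total.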